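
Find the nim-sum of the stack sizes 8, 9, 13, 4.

8

Write each in binary and XOR column by column:
  1000  (8)
  1001  (9)
  1101  (13)
  0100  (4)
  ----
  1000  (8)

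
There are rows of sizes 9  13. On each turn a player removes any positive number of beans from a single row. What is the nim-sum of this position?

4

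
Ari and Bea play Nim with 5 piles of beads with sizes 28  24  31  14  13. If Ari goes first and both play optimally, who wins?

Ari wins

Nim-sum: 28 ^ 24 ^ 31 ^ 14 ^ 13 = 24.
The nim-sum is 24 ≠ 0, so this is an N-position: the player to move can win; Ari has a winning move.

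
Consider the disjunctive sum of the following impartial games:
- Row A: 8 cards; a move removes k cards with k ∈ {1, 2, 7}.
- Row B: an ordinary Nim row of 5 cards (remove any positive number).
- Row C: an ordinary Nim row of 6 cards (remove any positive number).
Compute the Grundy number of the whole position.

Build the Grundy sequence for row A with g(k) = mex{g(k−s) : s ∈ {1, 2, 7}, s ≤ k}:
k:     0  1  2  3  4  5  6  7  8
g(k):  0  1  2  0  1  2  0  1  2
So g(8) = 2.
Row B is a plain Nim row of size 5, so its Grundy value is 5.
Row C is a plain Nim row of size 6, so its Grundy value is 6.
By the Sprague-Grundy theorem, the Grundy value of a sum of independent games is the XOR of the component values.
Combined value = 2 XOR 5 XOR 6 = 1.

1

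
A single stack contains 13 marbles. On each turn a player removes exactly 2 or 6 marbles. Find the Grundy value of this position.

0

Build the Grundy sequence with g(k) = mex{g(k−s) : s ∈ {2, 6}, s ≤ k}:
k:     0  1  2  3  4  5  6  7  8  9 10 11 12 13
g(k):  0  0  1  1  0  0  1  1  0  0  1  1  0  0
So g(13) = 0.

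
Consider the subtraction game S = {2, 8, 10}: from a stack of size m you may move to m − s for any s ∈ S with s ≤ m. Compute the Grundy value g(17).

0

Build the Grundy sequence with g(k) = mex{g(k−s) : s ∈ {2, 8, 10}, s ≤ k}:
k:     0  1  2  3  4  5  6  7  8  9 10 11 12 13 14 15 16 17
g(k):  0  0  1  1  0  0  1  1  2  2  3  3  2  2  3  3  0  0
So g(17) = 0.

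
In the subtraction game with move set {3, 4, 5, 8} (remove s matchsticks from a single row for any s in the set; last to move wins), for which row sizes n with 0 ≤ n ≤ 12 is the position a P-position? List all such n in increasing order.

0, 1, 2, 11, 12

Build the Grundy sequence with g(k) = mex{g(k−s) : s ∈ {3, 4, 5, 8}, s ≤ k}:
g(0) = mex{} = 0
g(1) = mex{} = 0
g(2) = mex{} = 0
g(3) = mex{0} = 1
g(4) = mex{0} = 1
g(5) = mex{0} = 1
g(6) = mex{0,1} = 2
g(7) = mex{0,1} = 2
g(8) = mex{0,1} = 2
g(9) = mex{0,1,2} = 3
g(10) = mex{0,1,2} = 3
g(11) = mex{1,2} = 0
g(12) = mex{1,2,3} = 0
The P-positions (g = 0) in 0..12 are 0, 1, 2, 11, 12.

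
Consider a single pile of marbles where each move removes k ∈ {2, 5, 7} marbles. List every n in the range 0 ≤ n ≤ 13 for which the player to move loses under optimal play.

0, 1, 4, 10, 13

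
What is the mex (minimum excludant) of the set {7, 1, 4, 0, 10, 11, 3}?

2

The values 0, 1 are all present; 2 is the first non-negative integer missing from the set.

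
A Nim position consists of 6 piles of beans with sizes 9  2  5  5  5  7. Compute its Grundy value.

9

Nim-sum: 9 ^ 2 ^ 5 ^ 5 ^ 5 ^ 7 = 9.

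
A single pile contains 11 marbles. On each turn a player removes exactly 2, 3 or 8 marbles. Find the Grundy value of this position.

0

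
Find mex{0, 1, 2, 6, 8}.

3

The values 0, 1, 2 are all present; 3 is the first non-negative integer missing from the set.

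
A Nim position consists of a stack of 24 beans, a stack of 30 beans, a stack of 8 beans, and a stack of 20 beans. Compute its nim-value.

26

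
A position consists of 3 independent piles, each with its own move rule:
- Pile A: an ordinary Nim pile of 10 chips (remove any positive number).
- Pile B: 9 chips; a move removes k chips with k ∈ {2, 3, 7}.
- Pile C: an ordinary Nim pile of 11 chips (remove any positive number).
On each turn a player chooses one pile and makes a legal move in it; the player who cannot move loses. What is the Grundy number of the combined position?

3

Pile A is a plain Nim pile of size 10, so its Grundy value is 10.
Grundy values for pile B (subtraction set {2, 3, 7}):
g(0) = mex{} = 0
g(1) = mex{} = 0
g(2) = mex{0} = 1
g(3) = mex{0} = 1
g(4) = mex{0,1} = 2
g(5) = mex{1} = 0
g(6) = mex{1,2} = 0
g(7) = mex{0,2} = 1
g(8) = mex{0} = 1
g(9) = mex{0,1} = 2
So g(9) = 2.
Pile C is a plain Nim pile of size 11, so its Grundy value is 11.
The value of a disjunctive sum is the nim-sum of the parts.
Combined value = 10 ⊕ 2 ⊕ 11 = 3.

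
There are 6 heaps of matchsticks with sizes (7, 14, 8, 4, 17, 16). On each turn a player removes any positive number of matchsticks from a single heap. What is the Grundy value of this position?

4

Write each in binary and XOR column by column:
  00111  (7)
  01110  (14)
  01000  (8)
  00100  (4)
  10001  (17)
  10000  (16)
  -----
  00100  (4)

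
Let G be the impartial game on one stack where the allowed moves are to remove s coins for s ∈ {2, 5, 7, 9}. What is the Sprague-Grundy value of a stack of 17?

Build the Grundy sequence with g(k) = mex{g(k−s) : s ∈ {2, 5, 7, 9}, s ≤ k}:
k:     0  1  2  3  4  5  6  7  8  9 10 11 12 13 14 15 16 17
g(k):  0  0  1  1  0  2  1  3  2  2  3  3  0  4  1  0  0  1
So g(17) = 1.

1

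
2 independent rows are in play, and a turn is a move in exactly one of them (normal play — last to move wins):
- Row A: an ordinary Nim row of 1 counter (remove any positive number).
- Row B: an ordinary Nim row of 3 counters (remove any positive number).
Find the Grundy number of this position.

2

Row A is a plain Nim row of size 1, so its Grundy value is 1.
Row B is a plain Nim row of size 3, so its Grundy value is 3.
By the Sprague-Grundy theorem, the Grundy value of a sum of independent games is the XOR of the component values.
Combined value = 1 XOR 3 = 2.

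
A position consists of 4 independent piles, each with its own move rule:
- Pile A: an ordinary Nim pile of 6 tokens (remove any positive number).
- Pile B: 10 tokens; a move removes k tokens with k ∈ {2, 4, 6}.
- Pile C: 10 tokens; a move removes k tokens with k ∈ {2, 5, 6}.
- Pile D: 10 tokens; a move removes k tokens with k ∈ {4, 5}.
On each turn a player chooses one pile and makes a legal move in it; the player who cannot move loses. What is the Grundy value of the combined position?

6

Pile A is a plain Nim pile of size 6, so its Grundy value is 6.
For pile B, compute g(0), g(1), … with moves {2, 4, 6}:
k:     0  1  2  3  4  5  6  7  8  9 10
g(k):  0  0  1  1  2  2  3  3  0  0  1
So g(10) = 1.
Grundy values for pile C (subtraction set {2, 5, 6}):
k:     0  1  2  3  4  5  6  7  8  9 10
g(k):  0  0  1  1  0  2  1  3  0  2  1
So g(10) = 1.
Build the Grundy sequence for pile D with g(k) = mex{g(k−s) : s ∈ {4, 5}, s ≤ k}:
g(0) = mex{} = 0
g(1) = mex{} = 0
g(2) = mex{} = 0
g(3) = mex{} = 0
g(4) = mex{0} = 1
g(5) = mex{0} = 1
g(6) = mex{0} = 1
g(7) = mex{0} = 1
g(8) = mex{0,1} = 2
g(9) = mex{1} = 0
g(10) = mex{1} = 0
So g(10) = 0.
The value of a disjunctive sum is the nim-sum of the parts.
Combined value = 6 ⊕ 1 ⊕ 1 ⊕ 0 = 6.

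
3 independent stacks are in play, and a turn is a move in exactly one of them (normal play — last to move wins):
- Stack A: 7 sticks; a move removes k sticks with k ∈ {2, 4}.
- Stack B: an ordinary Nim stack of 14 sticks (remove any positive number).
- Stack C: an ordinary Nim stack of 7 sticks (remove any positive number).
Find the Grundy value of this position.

9

For stack A, compute g(0), g(1), … with moves {2, 4}:
g(0) = mex{} = 0
g(1) = mex{} = 0
g(2) = mex{0} = 1
g(3) = mex{0} = 1
g(4) = mex{0,1} = 2
g(5) = mex{0,1} = 2
g(6) = mex{1,2} = 0
g(7) = mex{1,2} = 0
So g(7) = 0.
Stack B is a plain Nim stack of size 14, so its Grundy value is 14.
Stack C is a plain Nim stack of size 7, so its Grundy value is 7.
By the Sprague-Grundy theorem, the Grundy value of a sum of independent games is the XOR of the component values.
Combined value = 0 XOR 14 XOR 7 = 9.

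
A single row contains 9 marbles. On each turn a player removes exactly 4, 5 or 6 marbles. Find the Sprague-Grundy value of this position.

Compute g(0), g(1), … for moves {4, 5, 6}:
k:     0  1  2  3  4  5  6  7  8  9
g(k):  0  0  0  0  1  1  1  1  2  2
So g(9) = 2.

2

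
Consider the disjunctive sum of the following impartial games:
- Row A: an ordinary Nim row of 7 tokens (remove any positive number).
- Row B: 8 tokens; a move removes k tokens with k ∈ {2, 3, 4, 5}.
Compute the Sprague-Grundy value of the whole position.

Row A is a plain Nim row of size 7, so its Grundy value is 7.
Build the Grundy sequence for row B with g(k) = mex{g(k−s) : s ∈ {2, 3, 4, 5}, s ≤ k}:
g(0) = mex{} = 0
g(1) = mex{} = 0
g(2) = mex{0} = 1
g(3) = mex{0} = 1
g(4) = mex{0,1} = 2
g(5) = mex{0,1} = 2
g(6) = mex{0,1,2} = 3
g(7) = mex{1,2} = 0
g(8) = mex{1,2,3} = 0
So g(8) = 0.
The value of a disjunctive sum is the nim-sum of the parts.
Combined value = 7 ⊕ 0 = 7.

7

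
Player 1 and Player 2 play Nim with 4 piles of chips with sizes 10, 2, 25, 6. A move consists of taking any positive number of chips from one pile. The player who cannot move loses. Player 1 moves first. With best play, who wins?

Player 1 wins

Compute the nim-sum pairwise:
10 XOR 2 = 8
8 XOR 25 = 17
17 XOR 6 = 23
The nim-sum is 23 ≠ 0, so this is an N-position: the player to move can win; Player 1 has a winning move.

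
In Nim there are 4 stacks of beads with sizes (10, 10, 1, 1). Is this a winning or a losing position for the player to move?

Compute the nim-sum pairwise:
10 XOR 10 = 0
0 XOR 1 = 1
1 XOR 1 = 0
The nim-sum is 0, so this is a P-position: the player to move is in a losing position under optimal play.

Losing position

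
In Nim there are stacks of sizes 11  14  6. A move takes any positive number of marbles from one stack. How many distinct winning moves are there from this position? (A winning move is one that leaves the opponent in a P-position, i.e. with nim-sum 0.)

Compute the nim-sum pairwise:
11 ^ 14 = 5
5 ^ 6 = 3
The overall nim-sum is X = 3. A stack of size p has a winning move iff p XOR X < p (reduce it to p XOR X).
  11: 11 XOR 3 = 8 < 11 — winning move (to 8).
  14: 14 XOR 3 = 13 < 14 — winning move (to 13).
  6: 6 XOR 3 = 5 < 6 — winning move (to 5).
That gives 3 winning moves.

3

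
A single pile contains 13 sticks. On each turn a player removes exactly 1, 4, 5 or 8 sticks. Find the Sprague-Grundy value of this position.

2

Compute g(0), g(1), … for moves {1, 4, 5, 8}:
g(0) = mex{} = 0
g(1) = mex{0} = 1
g(2) = mex{1} = 0
g(3) = mex{0} = 1
g(4) = mex{0,1} = 2
g(5) = mex{0,1,2} = 3
g(6) = mex{0,1,3} = 2
g(7) = mex{0,1,2} = 3
g(8) = mex{0,1,2,3} = 4
g(9) = mex{1,2,3,4} = 0
g(10) = mex{0,2,3} = 1
g(11) = mex{1,2,3} = 0
g(12) = mex{0,2,3,4} = 1
g(13) = mex{0,1,3,4} = 2
So g(13) = 2.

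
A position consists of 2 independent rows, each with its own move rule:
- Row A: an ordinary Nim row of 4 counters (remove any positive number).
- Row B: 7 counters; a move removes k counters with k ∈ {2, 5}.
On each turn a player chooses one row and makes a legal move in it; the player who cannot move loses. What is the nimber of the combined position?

4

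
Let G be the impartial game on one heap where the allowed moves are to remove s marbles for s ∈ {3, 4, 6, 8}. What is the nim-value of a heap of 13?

0

Build the Grundy sequence with g(k) = mex{g(k−s) : s ∈ {3, 4, 6, 8}, s ≤ k}:
g(0) = mex{} = 0
g(1) = mex{} = 0
g(2) = mex{} = 0
g(3) = mex{0} = 1
g(4) = mex{0} = 1
g(5) = mex{0} = 1
g(6) = mex{0,1} = 2
g(7) = mex{0,1} = 2
g(8) = mex{0,1} = 2
g(9) = mex{0,1,2} = 3
g(10) = mex{0,1,2} = 3
g(11) = mex{1,2} = 0
g(12) = mex{1,2,3} = 0
g(13) = mex{1,2,3} = 0
So g(13) = 0.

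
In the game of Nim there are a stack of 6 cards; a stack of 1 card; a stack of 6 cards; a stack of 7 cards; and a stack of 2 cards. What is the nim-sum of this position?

4

Nim-sum: 6 ⊕ 1 ⊕ 6 ⊕ 7 ⊕ 2 = 4.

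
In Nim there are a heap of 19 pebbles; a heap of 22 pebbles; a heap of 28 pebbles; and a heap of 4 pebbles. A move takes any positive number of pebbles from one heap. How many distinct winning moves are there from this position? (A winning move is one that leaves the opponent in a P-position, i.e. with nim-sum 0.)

Bitwise XOR of the heap sizes:
  10011  (19)
  10110  (22)
  11100  (28)
  00100  (4)
  -----
  11101  (29)
The overall nim-sum is X = 29. A heap of size p has a winning move iff p XOR X < p (reduce it to p XOR X).
  19: 19 XOR 29 = 14 < 19 — winning move (to 14).
  22: 22 XOR 29 = 11 < 22 — winning move (to 11).
  28: 28 XOR 29 = 1 < 28 — winning move (to 1).
  4: 4 XOR 29 = 25 ≥ 4 — no move.
That gives 3 winning moves.

3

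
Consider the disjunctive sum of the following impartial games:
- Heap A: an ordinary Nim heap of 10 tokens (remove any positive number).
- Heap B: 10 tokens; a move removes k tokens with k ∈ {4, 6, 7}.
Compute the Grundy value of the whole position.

Heap A is a plain Nim heap of size 10, so its Grundy value is 10.
For heap B, compute g(0), g(1), … with moves {4, 6, 7}:
k:     0  1  2  3  4  5  6  7  8  9 10
g(k):  0  0  0  0  1  1  1  1  2  2  2
So g(10) = 2.
The value of a disjunctive sum is the nim-sum of the parts.
Combined value = 10 ⊕ 2 = 8.

8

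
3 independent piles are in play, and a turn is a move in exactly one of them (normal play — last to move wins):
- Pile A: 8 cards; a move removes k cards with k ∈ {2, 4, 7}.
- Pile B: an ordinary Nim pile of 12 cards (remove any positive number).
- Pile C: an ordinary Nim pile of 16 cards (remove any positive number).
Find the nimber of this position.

Build the Grundy sequence for pile A with g(k) = mex{g(k−s) : s ∈ {2, 4, 7}, s ≤ k}:
k:     0  1  2  3  4  5  6  7  8
g(k):  0  0  1  1  2  2  0  3  1
So g(8) = 1.
Pile B is a plain Nim pile of size 12, so its Grundy value is 12.
Pile C is a plain Nim pile of size 16, so its Grundy value is 16.
The value of a disjunctive sum is the nim-sum of the parts.
Combined value = 1 ⊕ 12 ⊕ 16 = 29.

29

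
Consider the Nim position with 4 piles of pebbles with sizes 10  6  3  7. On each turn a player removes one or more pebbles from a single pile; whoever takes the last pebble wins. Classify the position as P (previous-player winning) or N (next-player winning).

N-position

Nim-sum: 10 ⊕ 6 ⊕ 3 ⊕ 7 = 8.
The nim-sum is 8 ≠ 0, so this is an N-position: the player to move can win.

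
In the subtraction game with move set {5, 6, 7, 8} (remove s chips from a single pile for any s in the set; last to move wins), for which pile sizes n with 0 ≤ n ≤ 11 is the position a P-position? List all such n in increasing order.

0, 1, 2, 3, 4

Build the Grundy sequence with g(k) = mex{g(k−s) : s ∈ {5, 6, 7, 8}, s ≤ k}:
k:     0  1  2  3  4  5  6  7  8  9 10 11
g(k):  0  0  0  0  0  1  1  1  1  1  2  2
The P-positions (g = 0) in 0..11 are 0, 1, 2, 3, 4.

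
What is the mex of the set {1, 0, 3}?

2

The values 0, 1 are all present; 2 is the first non-negative integer missing from the set.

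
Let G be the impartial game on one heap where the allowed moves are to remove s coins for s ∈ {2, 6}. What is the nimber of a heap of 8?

0

Build the Grundy sequence with g(k) = mex{g(k−s) : s ∈ {2, 6}, s ≤ k}:
k:     0  1  2  3  4  5  6  7  8
g(k):  0  0  1  1  0  0  1  1  0
So g(8) = 0.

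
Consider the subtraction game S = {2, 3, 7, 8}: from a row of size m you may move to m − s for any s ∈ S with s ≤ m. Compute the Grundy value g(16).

0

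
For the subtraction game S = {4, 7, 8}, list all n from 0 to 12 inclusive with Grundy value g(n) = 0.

0, 1, 2, 3, 12

Compute g(0), g(1), … for moves {4, 7, 8}:
k:     0  1  2  3  4  5  6  7  8  9 10 11 12
g(k):  0  0  0  0  1  1  1  1  2  2  2  2  0
The P-positions (g = 0) in 0..12 are 0, 1, 2, 3, 12.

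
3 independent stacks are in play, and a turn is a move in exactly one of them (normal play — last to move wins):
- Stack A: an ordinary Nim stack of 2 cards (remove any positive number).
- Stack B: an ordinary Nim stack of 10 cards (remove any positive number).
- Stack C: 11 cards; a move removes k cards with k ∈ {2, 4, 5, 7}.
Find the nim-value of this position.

Stack A is a plain Nim stack of size 2, so its Grundy value is 2.
Stack B is a plain Nim stack of size 10, so its Grundy value is 10.
Build the Grundy sequence for stack C with g(k) = mex{g(k−s) : s ∈ {2, 4, 5, 7}, s ≤ k}:
g(0) = mex{} = 0
g(1) = mex{} = 0
g(2) = mex{0} = 1
g(3) = mex{0} = 1
g(4) = mex{0,1} = 2
g(5) = mex{0,1} = 2
g(6) = mex{0,1,2} = 3
g(7) = mex{0,1,2} = 3
g(8) = mex{0,1,2,3} = 4
g(9) = mex{1,2,3} = 0
g(10) = mex{1,2,3,4} = 0
g(11) = mex{0,2,3} = 1
So g(11) = 1.
By the Sprague-Grundy theorem, the Grundy value of a sum of independent games is the XOR of the component values.
Combined value = 2 ⊕ 10 ⊕ 1 = 9.

9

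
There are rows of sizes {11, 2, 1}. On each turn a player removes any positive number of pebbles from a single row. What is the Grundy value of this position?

8

Compute the nim-sum pairwise:
11 ⊕ 2 = 9
9 ⊕ 1 = 8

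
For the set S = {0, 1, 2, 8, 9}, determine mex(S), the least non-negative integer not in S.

3

The values 0, 1, 2 are all present; 3 is the first non-negative integer missing from the set.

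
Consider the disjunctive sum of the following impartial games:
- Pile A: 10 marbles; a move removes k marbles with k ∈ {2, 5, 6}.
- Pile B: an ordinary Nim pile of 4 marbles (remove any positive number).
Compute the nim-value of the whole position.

5

For pile A, compute g(0), g(1), … with moves {2, 5, 6}:
k:     0  1  2  3  4  5  6  7  8  9 10
g(k):  0  0  1  1  0  2  1  3  0  2  1
So g(10) = 1.
Pile B is a plain Nim pile of size 4, so its Grundy value is 4.
The value of a disjunctive sum is the nim-sum of the parts.
Combined value = 1 XOR 4 = 5.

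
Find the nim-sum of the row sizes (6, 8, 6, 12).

Nim-sum: 6 XOR 8 XOR 6 XOR 12 = 4.

4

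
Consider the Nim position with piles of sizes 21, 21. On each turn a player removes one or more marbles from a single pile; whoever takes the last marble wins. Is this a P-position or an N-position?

Nim-sum: 21 ⊕ 21 = 0.
The nim-sum is 0, so this is a P-position: the player to move is in a losing position under optimal play.

P-position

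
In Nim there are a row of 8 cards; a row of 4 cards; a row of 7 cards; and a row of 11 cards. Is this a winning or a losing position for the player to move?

Losing position

Write each in binary and XOR column by column:
  1000  (8)
  0100  (4)
  0111  (7)
  1011  (11)
  ----
  0000  (0)
The nim-sum is 0, so this is a P-position: the player to move is in a losing position under optimal play.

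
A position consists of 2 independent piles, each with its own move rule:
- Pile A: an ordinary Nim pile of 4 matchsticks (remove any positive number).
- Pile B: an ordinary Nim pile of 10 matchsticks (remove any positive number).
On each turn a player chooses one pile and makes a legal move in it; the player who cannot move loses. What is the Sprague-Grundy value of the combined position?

Pile A is a plain Nim pile of size 4, so its Grundy value is 4.
Pile B is a plain Nim pile of size 10, so its Grundy value is 10.
By the Sprague-Grundy theorem, the Grundy value of a sum of independent games is the XOR of the component values.
Combined value = 4 XOR 10 = 14.

14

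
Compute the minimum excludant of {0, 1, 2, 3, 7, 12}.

4

The values 0, 1, 2, 3 are all present; 4 is the first non-negative integer missing from the set.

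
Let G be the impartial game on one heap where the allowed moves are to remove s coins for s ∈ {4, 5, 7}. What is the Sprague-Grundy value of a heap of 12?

Compute g(0), g(1), … for moves {4, 5, 7}:
k:     0  1  2  3  4  5  6  7  8  9 10 11 12
g(k):  0  0  0  0  1  1  1  1  2  2  2  0  0
So g(12) = 0.

0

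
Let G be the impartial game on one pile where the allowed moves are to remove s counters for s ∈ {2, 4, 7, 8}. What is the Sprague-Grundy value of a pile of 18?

Compute g(0), g(1), … for moves {2, 4, 7, 8}:
k:     0  1  2  3  4  5  6  7  8  9 10 11 12 13 14 15 16 17 18
g(k):  0  0  1  1  2  2  0  3  1  4  2  0  0  1  1  2  2  0  3
So g(18) = 3.

3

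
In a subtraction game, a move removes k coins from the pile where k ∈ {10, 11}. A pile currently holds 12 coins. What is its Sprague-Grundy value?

1

Grundy values for subtraction set {10, 11}:
g(0) = mex{} = 0
g(1) = mex{} = 0
g(2) = mex{} = 0
g(3) = mex{} = 0
g(4) = mex{} = 0
g(5) = mex{} = 0
g(6) = mex{} = 0
g(7) = mex{} = 0
g(8) = mex{} = 0
g(9) = mex{} = 0
g(10) = mex{0} = 1
g(11) = mex{0} = 1
g(12) = mex{0} = 1
So g(12) = 1.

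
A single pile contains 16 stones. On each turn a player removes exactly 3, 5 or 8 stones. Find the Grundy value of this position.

1

Build the Grundy sequence with g(k) = mex{g(k−s) : s ∈ {3, 5, 8}, s ≤ k}:
k:     0  1  2  3  4  5  6  7  8  9 10 11 12 13 14 15 16
g(k):  0  0  0  1  1  1  2  2  2  3  3  0  0  0  1  1  1
So g(16) = 1.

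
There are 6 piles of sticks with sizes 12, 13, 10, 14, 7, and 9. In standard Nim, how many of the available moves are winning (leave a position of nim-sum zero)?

Nim-sum: 12 XOR 13 XOR 10 XOR 14 XOR 7 XOR 9 = 11.
The overall nim-sum is X = 11. A pile of size p has a winning move iff p XOR X < p (reduce it to p XOR X).
  12: 12 XOR 11 = 7 < 12 — winning move (to 7).
  13: 13 XOR 11 = 6 < 13 — winning move (to 6).
  10: 10 XOR 11 = 1 < 10 — winning move (to 1).
  14: 14 XOR 11 = 5 < 14 — winning move (to 5).
  7: 7 XOR 11 = 12 ≥ 7 — no move.
  9: 9 XOR 11 = 2 < 9 — winning move (to 2).
That gives 5 winning moves.

5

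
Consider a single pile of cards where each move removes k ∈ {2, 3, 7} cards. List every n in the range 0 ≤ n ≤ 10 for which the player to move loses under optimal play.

Compute g(0), g(1), … for moves {2, 3, 7}:
k:     0  1  2  3  4  5  6  7  8  9 10
g(k):  0  0  1  1  2  0  0  1  1  2  0
The P-positions (g = 0) in 0..10 are 0, 1, 5, 6, 10.

0, 1, 5, 6, 10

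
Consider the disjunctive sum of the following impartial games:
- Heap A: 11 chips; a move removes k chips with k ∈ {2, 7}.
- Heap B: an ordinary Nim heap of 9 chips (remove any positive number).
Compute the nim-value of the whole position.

8

Grundy values for heap A (subtraction set {2, 7}):
g(0) = mex{} = 0
g(1) = mex{} = 0
g(2) = mex{0} = 1
g(3) = mex{0} = 1
g(4) = mex{1} = 0
g(5) = mex{1} = 0
g(6) = mex{0} = 1
g(7) = mex{0} = 1
g(8) = mex{0,1} = 2
g(9) = mex{1} = 0
g(10) = mex{1,2} = 0
g(11) = mex{0} = 1
So g(11) = 1.
Heap B is a plain Nim heap of size 9, so its Grundy value is 9.
By the Sprague-Grundy theorem, the Grundy value of a sum of independent games is the XOR of the component values.
Combined value = 1 XOR 9 = 8.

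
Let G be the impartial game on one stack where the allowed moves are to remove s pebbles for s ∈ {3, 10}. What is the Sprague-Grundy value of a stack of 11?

Compute g(0), g(1), … for moves {3, 10}:
k:     0  1  2  3  4  5  6  7  8  9 10 11
g(k):  0  0  0  1  1  1  0  0  0  1  1  1
So g(11) = 1.

1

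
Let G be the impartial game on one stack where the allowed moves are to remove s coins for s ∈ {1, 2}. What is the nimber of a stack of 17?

2

Compute g(0), g(1), … for moves {1, 2}:
k:     0  1  2  3  4  5  6  7  8  9 10 11 12 13 14 15 16 17
g(k):  0  1  2  0  1  2  0  1  2  0  1  2  0  1  2  0  1  2
So g(17) = 2.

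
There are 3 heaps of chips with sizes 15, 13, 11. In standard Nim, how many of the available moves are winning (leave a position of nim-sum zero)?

3

Compute the nim-sum pairwise:
15 ^ 13 = 2
2 ^ 11 = 9
The overall nim-sum is X = 9. A heap of size p has a winning move iff p XOR X < p (reduce it to p XOR X).
  15: 15 XOR 9 = 6 < 15 — winning move (to 6).
  13: 13 XOR 9 = 4 < 13 — winning move (to 4).
  11: 11 XOR 9 = 2 < 11 — winning move (to 2).
That gives 3 winning moves.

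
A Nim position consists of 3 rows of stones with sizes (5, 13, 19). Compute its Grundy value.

27

Bitwise XOR of the heap sizes:
  00101  (5)
  01101  (13)
  10011  (19)
  -----
  11011  (27)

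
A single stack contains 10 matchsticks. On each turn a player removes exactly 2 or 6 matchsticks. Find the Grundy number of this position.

Build the Grundy sequence with g(k) = mex{g(k−s) : s ∈ {2, 6}, s ≤ k}:
g(0) = mex{} = 0
g(1) = mex{} = 0
g(2) = mex{0} = 1
g(3) = mex{0} = 1
g(4) = mex{1} = 0
g(5) = mex{1} = 0
g(6) = mex{0} = 1
g(7) = mex{0} = 1
g(8) = mex{1} = 0
g(9) = mex{1} = 0
g(10) = mex{0} = 1
So g(10) = 1.

1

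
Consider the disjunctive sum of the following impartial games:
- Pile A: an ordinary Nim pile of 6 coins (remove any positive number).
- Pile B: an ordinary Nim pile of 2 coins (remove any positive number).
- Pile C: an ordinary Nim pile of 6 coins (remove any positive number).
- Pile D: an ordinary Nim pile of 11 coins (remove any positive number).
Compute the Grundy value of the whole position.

Pile A is a plain Nim pile of size 6, so its Grundy value is 6.
Pile B is a plain Nim pile of size 2, so its Grundy value is 2.
Pile C is a plain Nim pile of size 6, so its Grundy value is 6.
Pile D is a plain Nim pile of size 11, so its Grundy value is 11.
The value of a disjunctive sum is the nim-sum of the parts.
Combined value = 6 XOR 2 XOR 6 XOR 11 = 9.

9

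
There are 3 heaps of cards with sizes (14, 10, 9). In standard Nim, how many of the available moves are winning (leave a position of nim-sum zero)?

Nim-sum: 14 ⊕ 10 ⊕ 9 = 13.
The overall nim-sum is X = 13. A heap of size p has a winning move iff p XOR X < p (reduce it to p XOR X).
  14: 14 XOR 13 = 3 < 14 — winning move (to 3).
  10: 10 XOR 13 = 7 < 10 — winning move (to 7).
  9: 9 XOR 13 = 4 < 9 — winning move (to 4).
That gives 3 winning moves.

3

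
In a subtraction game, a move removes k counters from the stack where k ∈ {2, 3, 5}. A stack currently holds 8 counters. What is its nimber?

Compute g(0), g(1), … for moves {2, 3, 5}:
k:     0  1  2  3  4  5  6  7  8
g(k):  0  0  1  1  2  2  3  0  0
So g(8) = 0.

0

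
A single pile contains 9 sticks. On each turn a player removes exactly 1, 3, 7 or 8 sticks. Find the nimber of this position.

3

Grundy values for subtraction set {1, 3, 7, 8}:
k:     0  1  2  3  4  5  6  7  8  9
g(k):  0  1  0  1  0  1  0  1  2  3
So g(9) = 3.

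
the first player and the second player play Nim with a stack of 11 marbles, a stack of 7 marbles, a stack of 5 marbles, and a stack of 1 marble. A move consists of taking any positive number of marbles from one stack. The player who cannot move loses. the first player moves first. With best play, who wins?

the first player wins

Bitwise XOR of the heap sizes:
  1011  (11)
  0111  (7)
  0101  (5)
  0001  (1)
  ----
  1000  (8)
The nim-sum is 8 ≠ 0, so this is an N-position: the player to move can win; the first player has a winning move.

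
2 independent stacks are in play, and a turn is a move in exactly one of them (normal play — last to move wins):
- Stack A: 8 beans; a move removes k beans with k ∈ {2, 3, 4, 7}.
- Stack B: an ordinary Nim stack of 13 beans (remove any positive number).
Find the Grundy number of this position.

12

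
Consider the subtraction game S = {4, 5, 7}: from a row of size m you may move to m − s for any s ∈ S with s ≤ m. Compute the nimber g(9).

2

Build the Grundy sequence with g(k) = mex{g(k−s) : s ∈ {4, 5, 7}, s ≤ k}:
k:     0  1  2  3  4  5  6  7  8  9
g(k):  0  0  0  0  1  1  1  1  2  2
So g(9) = 2.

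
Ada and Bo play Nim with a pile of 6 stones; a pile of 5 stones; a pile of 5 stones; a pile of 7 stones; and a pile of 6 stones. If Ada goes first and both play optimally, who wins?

Ada wins

Nim-sum: 6 ⊕ 5 ⊕ 5 ⊕ 7 ⊕ 6 = 7.
The nim-sum is 7 ≠ 0, so this is an N-position: the player to move can win; Ada has a winning move.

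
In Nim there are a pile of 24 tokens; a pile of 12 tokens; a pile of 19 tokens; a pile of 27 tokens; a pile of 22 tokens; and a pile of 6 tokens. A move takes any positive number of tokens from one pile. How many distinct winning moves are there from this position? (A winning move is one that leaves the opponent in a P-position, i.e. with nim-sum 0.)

3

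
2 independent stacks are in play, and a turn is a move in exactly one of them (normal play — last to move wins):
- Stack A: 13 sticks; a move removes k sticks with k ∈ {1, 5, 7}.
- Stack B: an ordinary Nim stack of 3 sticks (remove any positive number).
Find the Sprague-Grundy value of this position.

For stack A, compute g(0), g(1), … with moves {1, 5, 7}:
k:     0  1  2  3  4  5  6  7  8  9 10 11 12 13
g(k):  0  1  0  1  0  1  0  1  0  1  0  1  0  1
So g(13) = 1.
Stack B is a plain Nim stack of size 3, so its Grundy value is 3.
By the Sprague-Grundy theorem, the Grundy value of a sum of independent games is the XOR of the component values.
Combined value = 1 ⊕ 3 = 2.

2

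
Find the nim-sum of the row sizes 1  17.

Nim-sum: 1 XOR 17 = 16.

16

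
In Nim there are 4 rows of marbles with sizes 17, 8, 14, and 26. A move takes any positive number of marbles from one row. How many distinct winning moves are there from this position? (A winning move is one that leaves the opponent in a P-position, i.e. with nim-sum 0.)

3

Nim-sum: 17 XOR 8 XOR 14 XOR 26 = 13.
The overall nim-sum is X = 13. A row of size p has a winning move iff p XOR X < p (reduce it to p XOR X).
  17: 17 XOR 13 = 28 ≥ 17 — no move.
  8: 8 XOR 13 = 5 < 8 — winning move (to 5).
  14: 14 XOR 13 = 3 < 14 — winning move (to 3).
  26: 26 XOR 13 = 23 < 26 — winning move (to 23).
That gives 3 winning moves.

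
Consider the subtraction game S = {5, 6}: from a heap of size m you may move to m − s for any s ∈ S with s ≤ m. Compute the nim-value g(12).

Grundy values for subtraction set {5, 6}:
g(0) = mex{} = 0
g(1) = mex{} = 0
g(2) = mex{} = 0
g(3) = mex{} = 0
g(4) = mex{} = 0
g(5) = mex{0} = 1
g(6) = mex{0} = 1
g(7) = mex{0} = 1
g(8) = mex{0} = 1
g(9) = mex{0} = 1
g(10) = mex{0,1} = 2
g(11) = mex{1} = 0
g(12) = mex{1} = 0
So g(12) = 0.

0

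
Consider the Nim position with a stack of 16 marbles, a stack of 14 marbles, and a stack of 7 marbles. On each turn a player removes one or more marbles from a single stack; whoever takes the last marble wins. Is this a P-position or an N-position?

N-position

Nim-sum: 16 ^ 14 ^ 7 = 25.
The nim-sum is 25 ≠ 0, so this is an N-position: the player to move can win.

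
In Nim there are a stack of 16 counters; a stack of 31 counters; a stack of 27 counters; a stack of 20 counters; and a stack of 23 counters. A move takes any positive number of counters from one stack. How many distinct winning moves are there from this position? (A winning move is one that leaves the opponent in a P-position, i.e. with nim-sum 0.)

5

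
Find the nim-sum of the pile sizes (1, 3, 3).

1

Compute the nim-sum pairwise:
1 ^ 3 = 2
2 ^ 3 = 1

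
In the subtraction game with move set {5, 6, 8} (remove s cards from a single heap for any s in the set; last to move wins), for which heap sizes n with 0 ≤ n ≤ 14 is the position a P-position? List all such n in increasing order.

0, 1, 2, 3, 4, 13, 14

Build the Grundy sequence with g(k) = mex{g(k−s) : s ∈ {5, 6, 8}, s ≤ k}:
g(0) = mex{} = 0
g(1) = mex{} = 0
g(2) = mex{} = 0
g(3) = mex{} = 0
g(4) = mex{} = 0
g(5) = mex{0} = 1
g(6) = mex{0} = 1
g(7) = mex{0} = 1
g(8) = mex{0} = 1
g(9) = mex{0} = 1
g(10) = mex{0,1} = 2
g(11) = mex{0,1} = 2
g(12) = mex{0,1} = 2
g(13) = mex{1} = 0
g(14) = mex{1} = 0
The P-positions (g = 0) in 0..14 are 0, 1, 2, 3, 4, 13, 14.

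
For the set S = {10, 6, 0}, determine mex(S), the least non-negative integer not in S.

1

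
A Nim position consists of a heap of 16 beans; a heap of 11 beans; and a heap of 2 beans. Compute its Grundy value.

25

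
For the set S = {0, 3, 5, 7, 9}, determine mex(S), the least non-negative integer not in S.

1

0 is in the set but 1 is not, so the mex is 1.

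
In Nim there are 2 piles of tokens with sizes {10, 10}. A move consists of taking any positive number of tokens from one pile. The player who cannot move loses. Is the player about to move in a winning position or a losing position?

Losing position

Nim-sum: 10 ⊕ 10 = 0.
The nim-sum is 0, so this is a P-position: the player to move is in a losing position under optimal play.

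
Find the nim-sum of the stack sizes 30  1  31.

0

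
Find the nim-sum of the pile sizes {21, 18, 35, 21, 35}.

18

Nim-sum: 21 XOR 18 XOR 35 XOR 21 XOR 35 = 18.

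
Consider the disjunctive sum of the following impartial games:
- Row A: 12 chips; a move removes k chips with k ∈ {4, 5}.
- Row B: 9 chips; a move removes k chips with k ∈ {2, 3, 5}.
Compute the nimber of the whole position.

Grundy values for row A (subtraction set {4, 5}):
g(0) = mex{} = 0
g(1) = mex{} = 0
g(2) = mex{} = 0
g(3) = mex{} = 0
g(4) = mex{0} = 1
g(5) = mex{0} = 1
g(6) = mex{0} = 1
g(7) = mex{0} = 1
g(8) = mex{0,1} = 2
g(9) = mex{1} = 0
g(10) = mex{1} = 0
g(11) = mex{1} = 0
g(12) = mex{1,2} = 0
So g(12) = 0.
Build the Grundy sequence for row B with g(k) = mex{g(k−s) : s ∈ {2, 3, 5}, s ≤ k}:
k:     0  1  2  3  4  5  6  7  8  9
g(k):  0  0  1  1  2  2  3  0  0  1
So g(9) = 1.
By the Sprague-Grundy theorem, the Grundy value of a sum of independent games is the XOR of the component values.
Combined value = 0 XOR 1 = 1.

1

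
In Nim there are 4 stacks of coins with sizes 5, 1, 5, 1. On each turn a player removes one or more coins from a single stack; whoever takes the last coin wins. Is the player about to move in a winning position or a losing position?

Compute the nim-sum pairwise:
5 ⊕ 1 = 4
4 ⊕ 5 = 1
1 ⊕ 1 = 0
The nim-sum is 0, so this is a P-position: the player to move is in a losing position under optimal play.

Losing position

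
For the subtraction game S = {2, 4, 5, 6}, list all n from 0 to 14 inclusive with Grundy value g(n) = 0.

0, 1, 8, 9

Build the Grundy sequence with g(k) = mex{g(k−s) : s ∈ {2, 4, 5, 6}, s ≤ k}:
k:     0  1  2  3  4  5  6  7  8  9 10 11 12 13 14
g(k):  0  0  1  1  2  2  3  3  0  0  1  1  2  2  3
The P-positions (g = 0) in 0..14 are 0, 1, 8, 9.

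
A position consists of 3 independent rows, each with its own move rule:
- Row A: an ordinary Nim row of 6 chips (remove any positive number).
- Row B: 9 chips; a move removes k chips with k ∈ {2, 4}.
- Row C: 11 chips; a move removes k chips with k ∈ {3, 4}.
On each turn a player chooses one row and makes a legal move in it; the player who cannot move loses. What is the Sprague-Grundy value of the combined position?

Row A is a plain Nim row of size 6, so its Grundy value is 6.
Build the Grundy sequence for row B with g(k) = mex{g(k−s) : s ∈ {2, 4}, s ≤ k}:
g(0) = mex{} = 0
g(1) = mex{} = 0
g(2) = mex{0} = 1
g(3) = mex{0} = 1
g(4) = mex{0,1} = 2
g(5) = mex{0,1} = 2
g(6) = mex{1,2} = 0
g(7) = mex{1,2} = 0
g(8) = mex{0,2} = 1
g(9) = mex{0,2} = 1
So g(9) = 1.
Build the Grundy sequence for row C with g(k) = mex{g(k−s) : s ∈ {3, 4}, s ≤ k}:
g(0) = mex{} = 0
g(1) = mex{} = 0
g(2) = mex{} = 0
g(3) = mex{0} = 1
g(4) = mex{0} = 1
g(5) = mex{0} = 1
g(6) = mex{0,1} = 2
g(7) = mex{1} = 0
g(8) = mex{1} = 0
g(9) = mex{1,2} = 0
g(10) = mex{0,2} = 1
g(11) = mex{0} = 1
So g(11) = 1.
The value of a disjunctive sum is the nim-sum of the parts.
Combined value = 6 ⊕ 1 ⊕ 1 = 6.

6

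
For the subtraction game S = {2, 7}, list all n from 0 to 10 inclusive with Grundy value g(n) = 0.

0, 1, 4, 5, 9, 10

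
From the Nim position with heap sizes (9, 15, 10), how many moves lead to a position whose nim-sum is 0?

3

Compute the nim-sum pairwise:
9 ⊕ 15 = 6
6 ⊕ 10 = 12
The overall nim-sum is X = 12. A heap of size p has a winning move iff p XOR X < p (reduce it to p XOR X).
  9: 9 XOR 12 = 5 < 9 — winning move (to 5).
  15: 15 XOR 12 = 3 < 15 — winning move (to 3).
  10: 10 XOR 12 = 6 < 10 — winning move (to 6).
That gives 3 winning moves.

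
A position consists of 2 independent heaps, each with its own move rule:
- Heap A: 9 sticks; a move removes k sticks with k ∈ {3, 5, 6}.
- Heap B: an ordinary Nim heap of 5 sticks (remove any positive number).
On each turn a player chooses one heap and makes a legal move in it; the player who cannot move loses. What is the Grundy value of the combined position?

Grundy values for heap A (subtraction set {3, 5, 6}):
k:     0  1  2  3  4  5  6  7  8  9
g(k):  0  0  0  1  1  1  2  2  2  0
So g(9) = 0.
Heap B is a plain Nim heap of size 5, so its Grundy value is 5.
By the Sprague-Grundy theorem, the Grundy value of a sum of independent games is the XOR of the component values.
Combined value = 0 ⊕ 5 = 5.

5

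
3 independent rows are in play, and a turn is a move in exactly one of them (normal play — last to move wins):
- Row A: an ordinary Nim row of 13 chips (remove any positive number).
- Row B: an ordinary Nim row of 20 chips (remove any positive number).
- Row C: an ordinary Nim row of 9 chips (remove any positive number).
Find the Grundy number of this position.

16

Row A is a plain Nim row of size 13, so its Grundy value is 13.
Row B is a plain Nim row of size 20, so its Grundy value is 20.
Row C is a plain Nim row of size 9, so its Grundy value is 9.
By the Sprague-Grundy theorem, the Grundy value of a sum of independent games is the XOR of the component values.
Combined value = 13 ⊕ 20 ⊕ 9 = 16.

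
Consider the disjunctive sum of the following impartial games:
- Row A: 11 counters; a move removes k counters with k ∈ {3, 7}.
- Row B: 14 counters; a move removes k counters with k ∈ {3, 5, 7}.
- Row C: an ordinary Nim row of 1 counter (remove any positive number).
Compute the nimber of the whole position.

0

For row A, compute g(0), g(1), … with moves {3, 7}:
g(0) = mex{} = 0
g(1) = mex{} = 0
g(2) = mex{} = 0
g(3) = mex{0} = 1
g(4) = mex{0} = 1
g(5) = mex{0} = 1
g(6) = mex{1} = 0
g(7) = mex{0,1} = 2
g(8) = mex{0,1} = 2
g(9) = mex{0} = 1
g(10) = mex{1,2} = 0
g(11) = mex{1,2} = 0
So g(11) = 0.
Grundy values for row B (subtraction set {3, 5, 7}):
k:     0  1  2  3  4  5  6  7  8  9 10 11 12 13 14
g(k):  0  0  0  1  1  1  2  2  2  3  0  0  0  1  1
So g(14) = 1.
Row C is a plain Nim row of size 1, so its Grundy value is 1.
The value of a disjunctive sum is the nim-sum of the parts.
Combined value = 0 ⊕ 1 ⊕ 1 = 0.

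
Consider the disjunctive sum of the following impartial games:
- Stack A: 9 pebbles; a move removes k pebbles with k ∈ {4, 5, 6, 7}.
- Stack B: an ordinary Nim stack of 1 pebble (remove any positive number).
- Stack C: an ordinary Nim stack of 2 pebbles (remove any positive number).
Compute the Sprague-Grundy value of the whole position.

1

Build the Grundy sequence for stack A with g(k) = mex{g(k−s) : s ∈ {4, 5, 6, 7}, s ≤ k}:
g(0) = mex{} = 0
g(1) = mex{} = 0
g(2) = mex{} = 0
g(3) = mex{} = 0
g(4) = mex{0} = 1
g(5) = mex{0} = 1
g(6) = mex{0} = 1
g(7) = mex{0} = 1
g(8) = mex{0,1} = 2
g(9) = mex{0,1} = 2
So g(9) = 2.
Stack B is a plain Nim stack of size 1, so its Grundy value is 1.
Stack C is a plain Nim stack of size 2, so its Grundy value is 2.
The value of a disjunctive sum is the nim-sum of the parts.
Combined value = 2 ⊕ 1 ⊕ 2 = 1.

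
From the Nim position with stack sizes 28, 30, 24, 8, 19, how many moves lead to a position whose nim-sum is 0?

1

Write each in binary and XOR column by column:
  11100  (28)
  11110  (30)
  11000  (24)
  01000  (8)
  10011  (19)
  -----
  00001  (1)
The overall nim-sum is X = 1. A stack of size p has a winning move iff p XOR X < p (reduce it to p XOR X).
  28: 28 XOR 1 = 29 ≥ 28 — no move.
  30: 30 XOR 1 = 31 ≥ 30 — no move.
  24: 24 XOR 1 = 25 ≥ 24 — no move.
  8: 8 XOR 1 = 9 ≥ 8 — no move.
  19: 19 XOR 1 = 18 < 19 — winning move (to 18).
That gives 1 winning move.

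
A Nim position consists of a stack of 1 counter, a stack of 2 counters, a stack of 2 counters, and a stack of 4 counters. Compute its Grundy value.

5

Write each in binary and XOR column by column:
  001  (1)
  010  (2)
  010  (2)
  100  (4)
  ---
  101  (5)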